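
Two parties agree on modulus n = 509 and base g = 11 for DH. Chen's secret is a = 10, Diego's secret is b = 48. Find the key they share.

417

Diego sends B = g^b mod n = 11^48 mod 509.
11^1 ≡ 11 (mod 509)
11^2 = (11^1)^2 ≡ 11^2 = 121 ≡ 121 (mod 509)
11^4 = (11^2)^2 ≡ 121^2 = 14641 ≡ 389 (mod 509)
11^8 = (11^4)^2 ≡ 389^2 = 151321 ≡ 148 (mod 509)
11^16 = (11^8)^2 ≡ 148^2 = 21904 ≡ 17 (mod 509)
11^32 = (11^16)^2 ≡ 17^2 = 289 ≡ 289 (mod 509)
11^48 = 11^32 · 11^16 ≡ 289 · 17 ≡ 332 (mod 509).
So B = 332. Chen then computes K = B^a mod n = 332^10 mod 509.
332^1 ≡ 332 (mod 509)
332^2 = (332^1)^2 ≡ 332^2 = 110224 ≡ 280 (mod 509)
332^4 = (332^2)^2 ≡ 280^2 = 78400 ≡ 14 (mod 509)
332^8 = (332^4)^2 ≡ 14^2 = 196 ≡ 196 (mod 509)
332^10 = 332^8 · 332^2 ≡ 196 · 280 ≡ 417 (mod 509).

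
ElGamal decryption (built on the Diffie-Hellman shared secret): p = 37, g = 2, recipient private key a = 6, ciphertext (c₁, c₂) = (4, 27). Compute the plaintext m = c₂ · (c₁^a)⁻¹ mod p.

11

Shared mask s = c₁^a mod p = 4^6 mod 37.
4^1 ≡ 4 (mod 37)
4^2 = (4^1)^2 ≡ 4^2 = 16 ≡ 16 (mod 37)
4^4 = (4^2)^2 ≡ 16^2 = 256 ≡ 34 (mod 37)
4^6 = 4^4 · 4^2 ≡ 34 · 16 ≡ 26 (mod 37).
So s = 26; s⁻¹ ≡ 10 (mod 37).
m = c₂ · s⁻¹ mod 37 = 27 · 10 mod 37 = 11.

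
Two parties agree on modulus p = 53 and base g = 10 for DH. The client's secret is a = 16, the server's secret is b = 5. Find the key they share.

47

The server sends B = g^b mod p = 10^5 mod 53.
10^1 ≡ 10 (mod 53)
10^2 = (10^1)^2 ≡ 10^2 = 100 ≡ 47 (mod 53)
10^4 = (10^2)^2 ≡ 47^2 = 2209 ≡ 36 (mod 53)
10^5 = 10^4 · 10^1 ≡ 36 · 10 ≡ 42 (mod 53).
So B = 42. The client then computes K = B^a mod p = 42^16 mod 53.
42^1 ≡ 42 (mod 53)
42^2 = (42^1)^2 ≡ 42^2 = 1764 ≡ 15 (mod 53)
42^4 = (42^2)^2 ≡ 15^2 = 225 ≡ 13 (mod 53)
42^8 = (42^4)^2 ≡ 13^2 = 169 ≡ 10 (mod 53)
42^16 = (42^8)^2 ≡ 10^2 = 100 ≡ 47 (mod 53)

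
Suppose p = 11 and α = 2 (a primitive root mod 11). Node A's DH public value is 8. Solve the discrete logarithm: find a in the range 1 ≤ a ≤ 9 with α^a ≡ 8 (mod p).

Try successive powers of 2 modulo 11:
2^1 ≡ 2
2^2 ≡ 4
2^3 ≡ 8
Found: a = 3.

3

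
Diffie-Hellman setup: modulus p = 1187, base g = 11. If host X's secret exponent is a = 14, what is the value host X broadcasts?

Public value = 11^14 mod 1187.
11^1 ≡ 11 (mod 1187)
11^2 = (11^1)^2 ≡ 11^2 = 121 ≡ 121 (mod 1187)
11^4 = (11^2)^2 ≡ 121^2 = 14641 ≡ 397 (mod 1187)
11^8 = (11^4)^2 ≡ 397^2 = 157609 ≡ 925 (mod 1187)
11^14 = 11^8 · 11^4 · 11^2 ≡ 925 · 397 · 121 ≡ 67 (mod 1187).

67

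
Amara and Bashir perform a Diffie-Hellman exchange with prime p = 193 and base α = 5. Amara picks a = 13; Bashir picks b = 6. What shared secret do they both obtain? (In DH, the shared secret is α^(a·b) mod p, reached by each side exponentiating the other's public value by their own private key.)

72

Bashir sends B = α^b mod p = 5^6 mod 193.
5^1 ≡ 5 (mod 193)
5^2 = (5^1)^2 ≡ 5^2 = 25 ≡ 25 (mod 193)
5^4 = (5^2)^2 ≡ 25^2 = 625 ≡ 46 (mod 193)
5^6 = 5^4 · 5^2 ≡ 46 · 25 ≡ 185 (mod 193).
So B = 185. Amara then computes K = B^a mod p = 185^13 mod 193.
185^1 ≡ 185 (mod 193)
185^2 = (185^1)^2 ≡ 185^2 = 34225 ≡ 64 (mod 193)
185^4 = (185^2)^2 ≡ 64^2 = 4096 ≡ 43 (mod 193)
185^8 = (185^4)^2 ≡ 43^2 = 1849 ≡ 112 (mod 193)
185^13 = 185^8 · 185^4 · 185^1 ≡ 112 · 43 · 185 ≡ 72 (mod 193).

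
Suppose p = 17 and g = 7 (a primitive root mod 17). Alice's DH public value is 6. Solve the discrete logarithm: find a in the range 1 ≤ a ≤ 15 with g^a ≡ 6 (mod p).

13

Try successive powers of 7 modulo 17:
7^1 ≡ 7
7^2 ≡ 15
7^3 ≡ 3
7^4 ≡ 4
7^5 ≡ 11
7^6 ≡ 9
7^7 ≡ 12
7^8 ≡ 16
7^9 ≡ 10
7^10 ≡ 2
7^11 ≡ 14
7^12 ≡ 13
7^13 ≡ 6
Found: a = 13.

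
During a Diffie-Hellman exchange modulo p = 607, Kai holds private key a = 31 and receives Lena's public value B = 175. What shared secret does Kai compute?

Shared key K = 175^31 mod 607.
175^1 ≡ 175 (mod 607)
175^2 = (175^1)^2 ≡ 175^2 = 30625 ≡ 275 (mod 607)
175^4 = (175^2)^2 ≡ 275^2 = 75625 ≡ 357 (mod 607)
175^8 = (175^4)^2 ≡ 357^2 = 127449 ≡ 586 (mod 607)
175^16 = (175^8)^2 ≡ 586^2 = 343396 ≡ 441 (mod 607)
175^31 = 175^16 · 175^8 · 175^4 · 175^2 · 175^1 ≡ 441 · 586 · 357 · 275 · 175 ≡ 43 (mod 607).

43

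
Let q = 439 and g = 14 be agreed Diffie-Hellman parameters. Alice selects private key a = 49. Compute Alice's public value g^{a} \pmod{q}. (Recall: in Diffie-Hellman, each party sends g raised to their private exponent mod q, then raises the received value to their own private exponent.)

Public value = 14^{49} \pmod{439}.
14^1 ≡ 14 (mod 439)
14^2 = (14^1)^2 ≡ 14^2 = 196 ≡ 196 (mod 439)
14^4 = (14^2)^2 ≡ 196^2 = 38416 ≡ 223 (mod 439)
14^8 = (14^4)^2 ≡ 223^2 = 49729 ≡ 122 (mod 439)
14^16 = (14^8)^2 ≡ 122^2 = 14884 ≡ 397 (mod 439)
14^32 = (14^16)^2 ≡ 397^2 = 157609 ≡ 8 (mod 439)
14^49 = 14^32 · 14^16 · 14^1 ≡ 8 · 397 · 14 ≡ 125 (mod 439).

125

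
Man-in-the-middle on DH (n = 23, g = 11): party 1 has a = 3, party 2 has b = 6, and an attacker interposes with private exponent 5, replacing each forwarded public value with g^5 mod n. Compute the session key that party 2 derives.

8

Party 2 receives an attacker's public value M = 11^5 mod 23 instead of the honest one.
11^1 ≡ 11 (mod 23)
11^2 = (11^1)^2 ≡ 11^2 = 121 ≡ 6 (mod 23)
11^4 = (11^2)^2 ≡ 6^2 = 36 ≡ 13 (mod 23)
11^5 = 11^4 · 11^1 ≡ 13 · 11 ≡ 5 (mod 23).
So M = 5. Party 2 computes K = M^6 mod 23.
5^1 ≡ 5 (mod 23)
5^2 = (5^1)^2 ≡ 5^2 = 25 ≡ 2 (mod 23)
5^4 = (5^2)^2 ≡ 2^2 = 4 ≡ 4 (mod 23)
5^6 = 5^4 · 5^2 ≡ 4 · 2 ≡ 8 (mod 23).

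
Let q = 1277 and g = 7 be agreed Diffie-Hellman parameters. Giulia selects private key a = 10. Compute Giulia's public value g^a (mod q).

295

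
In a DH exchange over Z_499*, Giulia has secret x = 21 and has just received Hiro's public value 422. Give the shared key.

Shared key K = 422^21 mod 499.
422^1 ≡ 422 (mod 499)
422^2 = (422^1)^2 ≡ 422^2 = 178084 ≡ 440 (mod 499)
422^4 = (422^2)^2 ≡ 440^2 = 193600 ≡ 487 (mod 499)
422^8 = (422^4)^2 ≡ 487^2 = 237169 ≡ 144 (mod 499)
422^16 = (422^8)^2 ≡ 144^2 = 20736 ≡ 277 (mod 499)
422^21 = 422^16 · 422^4 · 422^1 ≡ 277 · 487 · 422 ≡ 460 (mod 499).

460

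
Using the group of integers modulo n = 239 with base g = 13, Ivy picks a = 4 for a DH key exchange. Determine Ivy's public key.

120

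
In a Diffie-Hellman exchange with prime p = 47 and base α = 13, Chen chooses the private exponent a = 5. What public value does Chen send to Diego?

Public value = 13^5 mod 47.
13^1 ≡ 13 (mod 47)
13^2 = (13^1)^2 ≡ 13^2 = 169 ≡ 28 (mod 47)
13^4 = (13^2)^2 ≡ 28^2 = 784 ≡ 32 (mod 47)
13^5 = 13^4 · 13^1 ≡ 32 · 13 ≡ 40 (mod 47).

40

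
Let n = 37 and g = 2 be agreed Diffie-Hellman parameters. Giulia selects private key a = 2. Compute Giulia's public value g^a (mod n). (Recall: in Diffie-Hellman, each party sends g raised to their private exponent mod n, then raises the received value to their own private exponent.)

Public value = 2^2 (mod 37).
2^1 ≡ 2 (mod 37)
2^2 = (2^1)^2 ≡ 2^2 = 4 ≡ 4 (mod 37)

4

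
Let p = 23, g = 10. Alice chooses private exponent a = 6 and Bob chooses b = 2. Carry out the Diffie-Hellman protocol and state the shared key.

Alice sends A = g^a mod p = 10^6 mod 23.
10^1 ≡ 10 (mod 23)
10^2 = (10^1)^2 ≡ 10^2 = 100 ≡ 8 (mod 23)
10^4 = (10^2)^2 ≡ 8^2 = 64 ≡ 18 (mod 23)
10^6 = 10^4 · 10^2 ≡ 18 · 8 ≡ 6 (mod 23).
So A = 6. Bob then computes K = A^b mod p = 6^2 mod 23.
6^1 ≡ 6 (mod 23)
6^2 = (6^1)^2 ≡ 6^2 = 36 ≡ 13 (mod 23)

13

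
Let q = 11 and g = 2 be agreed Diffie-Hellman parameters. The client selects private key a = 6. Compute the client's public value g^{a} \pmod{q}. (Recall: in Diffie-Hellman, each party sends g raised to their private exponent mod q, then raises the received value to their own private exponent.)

Public value = 2^{6} \pmod{11}.
2^1 ≡ 2 (mod 11)
2^2 = (2^1)^2 ≡ 2^2 = 4 ≡ 4 (mod 11)
2^4 = (2^2)^2 ≡ 4^2 = 16 ≡ 5 (mod 11)
2^6 = 2^4 · 2^2 ≡ 5 · 4 ≡ 9 (mod 11).

9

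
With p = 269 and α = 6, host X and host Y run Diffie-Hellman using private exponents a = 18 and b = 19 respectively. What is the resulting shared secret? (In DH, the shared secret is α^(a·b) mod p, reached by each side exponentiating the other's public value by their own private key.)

93

Host X sends A = α^a mod p = 6^18 mod 269.
6^1 ≡ 6 (mod 269)
6^2 = (6^1)^2 ≡ 6^2 = 36 ≡ 36 (mod 269)
6^4 = (6^2)^2 ≡ 36^2 = 1296 ≡ 220 (mod 269)
6^8 = (6^4)^2 ≡ 220^2 = 48400 ≡ 249 (mod 269)
6^16 = (6^8)^2 ≡ 249^2 = 62001 ≡ 131 (mod 269)
6^18 = 6^16 · 6^2 ≡ 131 · 36 ≡ 143 (mod 269).
So A = 143. Host Y then computes K = A^b mod p = 143^19 mod 269.
143^1 ≡ 143 (mod 269)
143^2 = (143^1)^2 ≡ 143^2 = 20449 ≡ 5 (mod 269)
143^4 = (143^2)^2 ≡ 5^2 = 25 ≡ 25 (mod 269)
143^8 = (143^4)^2 ≡ 25^2 = 625 ≡ 87 (mod 269)
143^16 = (143^8)^2 ≡ 87^2 = 7569 ≡ 37 (mod 269)
143^19 = 143^16 · 143^2 · 143^1 ≡ 37 · 5 · 143 ≡ 93 (mod 269).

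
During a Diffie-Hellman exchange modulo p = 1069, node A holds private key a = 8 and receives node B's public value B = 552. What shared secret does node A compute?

Shared key K = 552^8 mod 1069.
552^1 ≡ 552 (mod 1069)
552^2 = (552^1)^2 ≡ 552^2 = 304704 ≡ 39 (mod 1069)
552^4 = (552^2)^2 ≡ 39^2 = 1521 ≡ 452 (mod 1069)
552^8 = (552^4)^2 ≡ 452^2 = 204304 ≡ 125 (mod 1069)

125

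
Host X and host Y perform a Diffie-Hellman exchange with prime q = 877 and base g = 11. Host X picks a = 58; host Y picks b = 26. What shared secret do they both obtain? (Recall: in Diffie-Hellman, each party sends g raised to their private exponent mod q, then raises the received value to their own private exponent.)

642

Host X sends A = g^a mod q = 11^58 mod 877.
11^1 ≡ 11 (mod 877)
11^2 = (11^1)^2 ≡ 11^2 = 121 ≡ 121 (mod 877)
11^4 = (11^2)^2 ≡ 121^2 = 14641 ≡ 609 (mod 877)
11^8 = (11^4)^2 ≡ 609^2 = 370881 ≡ 787 (mod 877)
11^16 = (11^8)^2 ≡ 787^2 = 619369 ≡ 207 (mod 877)
11^32 = (11^16)^2 ≡ 207^2 = 42849 ≡ 753 (mod 877)
11^58 = 11^32 · 11^16 · 11^8 · 11^2 ≡ 753 · 207 · 787 · 121 ≡ 64 (mod 877).
So A = 64. Host Y then computes K = A^b mod q = 64^26 mod 877.
64^1 ≡ 64 (mod 877)
64^2 = (64^1)^2 ≡ 64^2 = 4096 ≡ 588 (mod 877)
64^4 = (64^2)^2 ≡ 588^2 = 345744 ≡ 206 (mod 877)
64^8 = (64^4)^2 ≡ 206^2 = 42436 ≡ 340 (mod 877)
64^16 = (64^8)^2 ≡ 340^2 = 115600 ≡ 713 (mod 877)
64^26 = 64^16 · 64^8 · 64^2 ≡ 713 · 340 · 588 ≡ 642 (mod 877).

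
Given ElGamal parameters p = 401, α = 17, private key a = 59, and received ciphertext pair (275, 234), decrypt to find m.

211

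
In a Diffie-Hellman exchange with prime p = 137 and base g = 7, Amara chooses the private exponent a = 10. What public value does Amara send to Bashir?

Public value = 7^10 mod 137.
7^1 ≡ 7 (mod 137)
7^2 = (7^1)^2 ≡ 7^2 = 49 ≡ 49 (mod 137)
7^4 = (7^2)^2 ≡ 49^2 = 2401 ≡ 72 (mod 137)
7^8 = (7^4)^2 ≡ 72^2 = 5184 ≡ 115 (mod 137)
7^10 = 7^8 · 7^2 ≡ 115 · 49 ≡ 18 (mod 137).

18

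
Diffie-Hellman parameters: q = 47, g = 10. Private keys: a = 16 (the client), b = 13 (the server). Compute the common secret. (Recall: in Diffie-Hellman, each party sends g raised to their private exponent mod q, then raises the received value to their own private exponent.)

37

The client sends A = g^a mod q = 10^16 mod 47.
10^1 ≡ 10 (mod 47)
10^2 = (10^1)^2 ≡ 10^2 = 100 ≡ 6 (mod 47)
10^4 = (10^2)^2 ≡ 6^2 = 36 ≡ 36 (mod 47)
10^8 = (10^4)^2 ≡ 36^2 = 1296 ≡ 27 (mod 47)
10^16 = (10^8)^2 ≡ 27^2 = 729 ≡ 24 (mod 47)
So A = 24. The server then computes K = A^b mod q = 24^13 mod 47.
24^1 ≡ 24 (mod 47)
24^2 = (24^1)^2 ≡ 24^2 = 576 ≡ 12 (mod 47)
24^4 = (24^2)^2 ≡ 12^2 = 144 ≡ 3 (mod 47)
24^8 = (24^4)^2 ≡ 3^2 = 9 ≡ 9 (mod 47)
24^13 = 24^8 · 24^4 · 24^1 ≡ 9 · 3 · 24 ≡ 37 (mod 47).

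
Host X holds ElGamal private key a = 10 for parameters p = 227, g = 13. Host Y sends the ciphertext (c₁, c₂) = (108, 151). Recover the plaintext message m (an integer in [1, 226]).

Shared mask s = c₁^a mod p = 108^10 mod 227.
108^1 ≡ 108 (mod 227)
108^2 = (108^1)^2 ≡ 108^2 = 11664 ≡ 87 (mod 227)
108^4 = (108^2)^2 ≡ 87^2 = 7569 ≡ 78 (mod 227)
108^8 = (108^4)^2 ≡ 78^2 = 6084 ≡ 182 (mod 227)
108^10 = 108^8 · 108^2 ≡ 182 · 87 ≡ 171 (mod 227).
So s = 171; s⁻¹ ≡ 77 (mod 227).
m = c₂ · s⁻¹ mod 227 = 151 · 77 mod 227 = 50.

50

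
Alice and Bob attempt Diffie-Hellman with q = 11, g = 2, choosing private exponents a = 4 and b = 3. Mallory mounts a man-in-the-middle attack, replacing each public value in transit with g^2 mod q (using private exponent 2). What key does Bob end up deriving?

9

Bob receives Mallory's public value M = 2^2 mod 11 instead of the honest one.
2^1 ≡ 2 (mod 11)
2^2 = (2^1)^2 ≡ 2^2 = 4 ≡ 4 (mod 11)
So M = 4. Bob computes K = M^3 mod 11.
4^1 ≡ 4 (mod 11)
4^2 = (4^1)^2 ≡ 4^2 = 16 ≡ 5 (mod 11)
4^3 = 4^2 · 4^1 ≡ 5 · 4 ≡ 9 (mod 11).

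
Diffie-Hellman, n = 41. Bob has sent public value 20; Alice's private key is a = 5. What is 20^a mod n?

32

Shared key K = 20^5 mod 41.
20^1 ≡ 20 (mod 41)
20^2 = (20^1)^2 ≡ 20^2 = 400 ≡ 31 (mod 41)
20^4 = (20^2)^2 ≡ 31^2 = 961 ≡ 18 (mod 41)
20^5 = 20^4 · 20^1 ≡ 18 · 20 ≡ 32 (mod 41).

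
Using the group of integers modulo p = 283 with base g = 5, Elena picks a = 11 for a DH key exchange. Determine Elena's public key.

Public value = 5^11 mod 283.
5^1 ≡ 5 (mod 283)
5^2 = (5^1)^2 ≡ 5^2 = 25 ≡ 25 (mod 283)
5^4 = (5^2)^2 ≡ 25^2 = 625 ≡ 59 (mod 283)
5^8 = (5^4)^2 ≡ 59^2 = 3481 ≡ 85 (mod 283)
5^11 = 5^8 · 5^2 · 5^1 ≡ 85 · 25 · 5 ≡ 154 (mod 283).

154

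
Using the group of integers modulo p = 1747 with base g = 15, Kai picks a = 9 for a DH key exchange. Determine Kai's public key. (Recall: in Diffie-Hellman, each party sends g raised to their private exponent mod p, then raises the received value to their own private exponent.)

696

Public value = 15^9 (mod 1747).
15^1 ≡ 15 (mod 1747)
15^2 = (15^1)^2 ≡ 15^2 = 225 ≡ 225 (mod 1747)
15^4 = (15^2)^2 ≡ 225^2 = 50625 ≡ 1709 (mod 1747)
15^8 = (15^4)^2 ≡ 1709^2 = 2920681 ≡ 1444 (mod 1747)
15^9 = 15^8 · 15^1 ≡ 1444 · 15 ≡ 696 (mod 1747).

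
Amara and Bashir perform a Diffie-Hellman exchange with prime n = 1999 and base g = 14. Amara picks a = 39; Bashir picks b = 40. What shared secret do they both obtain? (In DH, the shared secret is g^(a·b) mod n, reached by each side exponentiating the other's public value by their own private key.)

542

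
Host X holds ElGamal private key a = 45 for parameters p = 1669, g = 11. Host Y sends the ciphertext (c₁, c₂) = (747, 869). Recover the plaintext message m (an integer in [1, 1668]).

472

Shared mask s = c₁^a mod p = 747^45 mod 1669.
747^1 ≡ 747 (mod 1669)
747^2 = (747^1)^2 ≡ 747^2 = 558009 ≡ 563 (mod 1669)
747^4 = (747^2)^2 ≡ 563^2 = 316969 ≡ 1528 (mod 1669)
747^8 = (747^4)^2 ≡ 1528^2 = 2334784 ≡ 1522 (mod 1669)
747^16 = (747^8)^2 ≡ 1522^2 = 2316484 ≡ 1581 (mod 1669)
747^32 = (747^16)^2 ≡ 1581^2 = 2499561 ≡ 1068 (mod 1669)
747^45 = 747^32 · 747^8 · 747^4 · 747^1 ≡ 1068 · 1522 · 1528 · 747 ≡ 1441 (mod 1669).
So s = 1441; s⁻¹ ≡ 183 (mod 1669).
m = c₂ · s⁻¹ mod 1669 = 869 · 183 mod 1669 = 472.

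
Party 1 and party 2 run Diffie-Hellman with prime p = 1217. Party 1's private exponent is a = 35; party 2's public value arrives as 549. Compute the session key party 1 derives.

309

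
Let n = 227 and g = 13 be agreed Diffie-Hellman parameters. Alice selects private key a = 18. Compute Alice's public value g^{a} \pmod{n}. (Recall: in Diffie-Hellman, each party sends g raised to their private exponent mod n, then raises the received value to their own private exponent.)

Public value = 13^{18} \pmod{227}.
13^1 ≡ 13 (mod 227)
13^2 = (13^1)^2 ≡ 13^2 = 169 ≡ 169 (mod 227)
13^4 = (13^2)^2 ≡ 169^2 = 28561 ≡ 186 (mod 227)
13^8 = (13^4)^2 ≡ 186^2 = 34596 ≡ 92 (mod 227)
13^16 = (13^8)^2 ≡ 92^2 = 8464 ≡ 65 (mod 227)
13^18 = 13^16 · 13^2 ≡ 65 · 169 ≡ 89 (mod 227).

89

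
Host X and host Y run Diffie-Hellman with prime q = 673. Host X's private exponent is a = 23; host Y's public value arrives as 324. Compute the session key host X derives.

547

Shared key K = 324^23 mod 673.
324^1 ≡ 324 (mod 673)
324^2 = (324^1)^2 ≡ 324^2 = 104976 ≡ 661 (mod 673)
324^4 = (324^2)^2 ≡ 661^2 = 436921 ≡ 144 (mod 673)
324^8 = (324^4)^2 ≡ 144^2 = 20736 ≡ 546 (mod 673)
324^16 = (324^8)^2 ≡ 546^2 = 298116 ≡ 650 (mod 673)
324^23 = 324^16 · 324^4 · 324^2 · 324^1 ≡ 650 · 144 · 661 · 324 ≡ 547 (mod 673).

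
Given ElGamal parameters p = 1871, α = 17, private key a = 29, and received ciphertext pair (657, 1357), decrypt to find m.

394

Shared mask s = c₁^a mod p = 657^29 mod 1871.
657^1 ≡ 657 (mod 1871)
657^2 = (657^1)^2 ≡ 657^2 = 431649 ≡ 1319 (mod 1871)
657^4 = (657^2)^2 ≡ 1319^2 = 1739761 ≡ 1602 (mod 1871)
657^8 = (657^4)^2 ≡ 1602^2 = 2566404 ≡ 1263 (mod 1871)
657^16 = (657^8)^2 ≡ 1263^2 = 1595169 ≡ 1077 (mod 1871)
657^29 = 657^16 · 657^8 · 657^4 · 657^1 ≡ 1077 · 1263 · 1602 · 657 ≡ 730 (mod 1871).
So s = 730; s⁻¹ ≡ 305 (mod 1871).
m = c₂ · s⁻¹ mod 1871 = 1357 · 305 mod 1871 = 394.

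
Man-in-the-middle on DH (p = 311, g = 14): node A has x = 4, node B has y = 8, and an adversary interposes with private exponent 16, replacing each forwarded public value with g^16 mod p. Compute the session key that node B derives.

Node B receives an adversary's public value M = 14^16 mod 311 instead of the honest one.
14^1 ≡ 14 (mod 311)
14^2 = (14^1)^2 ≡ 14^2 = 196 ≡ 196 (mod 311)
14^4 = (14^2)^2 ≡ 196^2 = 38416 ≡ 163 (mod 311)
14^8 = (14^4)^2 ≡ 163^2 = 26569 ≡ 134 (mod 311)
14^16 = (14^8)^2 ≡ 134^2 = 17956 ≡ 229 (mod 311)
So M = 229. Node B computes K = M^8 mod 311.
229^1 ≡ 229 (mod 311)
229^2 = (229^1)^2 ≡ 229^2 = 52441 ≡ 193 (mod 311)
229^4 = (229^2)^2 ≡ 193^2 = 37249 ≡ 240 (mod 311)
229^8 = (229^4)^2 ≡ 240^2 = 57600 ≡ 65 (mod 311)

65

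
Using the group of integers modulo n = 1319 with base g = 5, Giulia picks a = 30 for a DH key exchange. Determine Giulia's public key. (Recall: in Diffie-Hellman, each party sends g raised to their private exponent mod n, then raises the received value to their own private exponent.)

240

Public value = 5^30 mod 1319.
5^1 ≡ 5 (mod 1319)
5^2 = (5^1)^2 ≡ 5^2 = 25 ≡ 25 (mod 1319)
5^4 = (5^2)^2 ≡ 25^2 = 625 ≡ 625 (mod 1319)
5^8 = (5^4)^2 ≡ 625^2 = 390625 ≡ 201 (mod 1319)
5^16 = (5^8)^2 ≡ 201^2 = 40401 ≡ 831 (mod 1319)
5^30 = 5^16 · 5^8 · 5^4 · 5^2 ≡ 831 · 201 · 625 · 25 ≡ 240 (mod 1319).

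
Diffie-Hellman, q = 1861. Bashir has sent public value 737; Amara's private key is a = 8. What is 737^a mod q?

Shared key K = 737^8 mod 1861.
737^1 ≡ 737 (mod 1861)
737^2 = (737^1)^2 ≡ 737^2 = 543169 ≡ 1618 (mod 1861)
737^4 = (737^2)^2 ≡ 1618^2 = 2617924 ≡ 1358 (mod 1861)
737^8 = (737^4)^2 ≡ 1358^2 = 1844164 ≡ 1774 (mod 1861)

1774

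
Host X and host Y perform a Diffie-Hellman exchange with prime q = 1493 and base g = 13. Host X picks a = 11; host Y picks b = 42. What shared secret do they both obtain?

Host X sends A = g^a mod q = 13^11 mod 1493.
13^1 ≡ 13 (mod 1493)
13^2 = (13^1)^2 ≡ 13^2 = 169 ≡ 169 (mod 1493)
13^4 = (13^2)^2 ≡ 169^2 = 28561 ≡ 194 (mod 1493)
13^8 = (13^4)^2 ≡ 194^2 = 37636 ≡ 311 (mod 1493)
13^11 = 13^8 · 13^2 · 13^1 ≡ 311 · 169 · 13 ≡ 966 (mod 1493).
So A = 966. Host Y then computes K = A^b mod q = 966^42 mod 1493.
966^1 ≡ 966 (mod 1493)
966^2 = (966^1)^2 ≡ 966^2 = 933156 ≡ 31 (mod 1493)
966^4 = (966^2)^2 ≡ 31^2 = 961 ≡ 961 (mod 1493)
966^8 = (966^4)^2 ≡ 961^2 = 923521 ≡ 847 (mod 1493)
966^16 = (966^8)^2 ≡ 847^2 = 717409 ≡ 769 (mod 1493)
966^32 = (966^16)^2 ≡ 769^2 = 591361 ≡ 133 (mod 1493)
966^42 = 966^32 · 966^8 · 966^2 ≡ 133 · 847 · 31 ≡ 54 (mod 1493).

54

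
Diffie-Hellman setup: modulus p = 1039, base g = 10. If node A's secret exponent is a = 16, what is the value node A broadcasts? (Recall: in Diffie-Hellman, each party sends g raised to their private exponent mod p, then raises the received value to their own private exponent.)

674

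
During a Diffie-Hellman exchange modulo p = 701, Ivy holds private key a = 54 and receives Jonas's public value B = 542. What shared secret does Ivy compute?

562

Shared key K = 542^54 mod 701.
542^1 ≡ 542 (mod 701)
542^2 = (542^1)^2 ≡ 542^2 = 293764 ≡ 45 (mod 701)
542^4 = (542^2)^2 ≡ 45^2 = 2025 ≡ 623 (mod 701)
542^8 = (542^4)^2 ≡ 623^2 = 388129 ≡ 476 (mod 701)
542^16 = (542^8)^2 ≡ 476^2 = 226576 ≡ 153 (mod 701)
542^32 = (542^16)^2 ≡ 153^2 = 23409 ≡ 276 (mod 701)
542^54 = 542^32 · 542^16 · 542^4 · 542^2 ≡ 276 · 153 · 623 · 45 ≡ 562 (mod 701).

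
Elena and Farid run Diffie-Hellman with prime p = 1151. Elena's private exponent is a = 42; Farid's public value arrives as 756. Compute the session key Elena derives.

Shared key K = 756^42 mod 1151.
756^1 ≡ 756 (mod 1151)
756^2 = (756^1)^2 ≡ 756^2 = 571536 ≡ 640 (mod 1151)
756^4 = (756^2)^2 ≡ 640^2 = 409600 ≡ 995 (mod 1151)
756^8 = (756^4)^2 ≡ 995^2 = 990025 ≡ 165 (mod 1151)
756^16 = (756^8)^2 ≡ 165^2 = 27225 ≡ 752 (mod 1151)
756^32 = (756^16)^2 ≡ 752^2 = 565504 ≡ 363 (mod 1151)
756^42 = 756^32 · 756^8 · 756^2 ≡ 363 · 165 · 640 ≡ 1047 (mod 1151).

1047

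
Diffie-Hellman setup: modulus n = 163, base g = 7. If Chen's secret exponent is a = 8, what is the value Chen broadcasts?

143

Public value = 7^8 mod 163.
7^1 ≡ 7 (mod 163)
7^2 = (7^1)^2 ≡ 7^2 = 49 ≡ 49 (mod 163)
7^4 = (7^2)^2 ≡ 49^2 = 2401 ≡ 119 (mod 163)
7^8 = (7^4)^2 ≡ 119^2 = 14161 ≡ 143 (mod 163)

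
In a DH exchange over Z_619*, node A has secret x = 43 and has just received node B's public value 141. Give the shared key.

Shared key K = 141^43 mod 619.
141^1 ≡ 141 (mod 619)
141^2 = (141^1)^2 ≡ 141^2 = 19881 ≡ 73 (mod 619)
141^4 = (141^2)^2 ≡ 73^2 = 5329 ≡ 377 (mod 619)
141^8 = (141^4)^2 ≡ 377^2 = 142129 ≡ 378 (mod 619)
141^16 = (141^8)^2 ≡ 378^2 = 142884 ≡ 514 (mod 619)
141^32 = (141^16)^2 ≡ 514^2 = 264196 ≡ 502 (mod 619)
141^43 = 141^32 · 141^8 · 141^2 · 141^1 ≡ 502 · 378 · 73 · 141 ≡ 572 (mod 619).

572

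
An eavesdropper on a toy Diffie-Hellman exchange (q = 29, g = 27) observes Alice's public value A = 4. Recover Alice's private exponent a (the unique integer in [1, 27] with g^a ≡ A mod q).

Try successive powers of 27 modulo 29:
27^1 ≡ 27
27^2 ≡ 4
Found: a = 2.

2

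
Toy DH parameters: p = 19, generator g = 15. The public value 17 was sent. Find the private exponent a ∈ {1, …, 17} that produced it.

14

Try successive powers of 15 modulo 19:
15^1 ≡ 15
15^2 ≡ 16
15^3 ≡ 12
15^4 ≡ 9
15^5 ≡ 2
15^6 ≡ 11
15^7 ≡ 13
15^8 ≡ 5
15^9 ≡ 18
15^10 ≡ 4
15^11 ≡ 3
15^12 ≡ 7
15^13 ≡ 10
15^14 ≡ 17
Found: a = 14.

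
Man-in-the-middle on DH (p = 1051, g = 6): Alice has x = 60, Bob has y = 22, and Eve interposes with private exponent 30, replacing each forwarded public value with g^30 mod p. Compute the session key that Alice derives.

217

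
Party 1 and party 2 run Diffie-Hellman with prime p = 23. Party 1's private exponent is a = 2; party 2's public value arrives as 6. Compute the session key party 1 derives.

13

Shared key K = 6^2 mod 23.
6^1 ≡ 6 (mod 23)
6^2 = (6^1)^2 ≡ 6^2 = 36 ≡ 13 (mod 23)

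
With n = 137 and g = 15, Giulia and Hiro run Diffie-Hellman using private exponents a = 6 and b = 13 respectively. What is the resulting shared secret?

119

Giulia sends A = g^a mod n = 15^6 mod 137.
15^1 ≡ 15 (mod 137)
15^2 = (15^1)^2 ≡ 15^2 = 225 ≡ 88 (mod 137)
15^4 = (15^2)^2 ≡ 88^2 = 7744 ≡ 72 (mod 137)
15^6 = 15^4 · 15^2 ≡ 72 · 88 ≡ 34 (mod 137).
So A = 34. Hiro then computes K = A^b mod n = 34^13 mod 137.
34^1 ≡ 34 (mod 137)
34^2 = (34^1)^2 ≡ 34^2 = 1156 ≡ 60 (mod 137)
34^4 = (34^2)^2 ≡ 60^2 = 3600 ≡ 38 (mod 137)
34^8 = (34^4)^2 ≡ 38^2 = 1444 ≡ 74 (mod 137)
34^13 = 34^8 · 34^4 · 34^1 ≡ 74 · 38 · 34 ≡ 119 (mod 137).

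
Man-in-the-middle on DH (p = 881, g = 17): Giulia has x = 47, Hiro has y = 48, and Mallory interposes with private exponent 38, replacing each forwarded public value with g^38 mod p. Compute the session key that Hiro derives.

360

Hiro receives Mallory's public value M = 17^38 mod 881 instead of the honest one.
17^1 ≡ 17 (mod 881)
17^2 = (17^1)^2 ≡ 17^2 = 289 ≡ 289 (mod 881)
17^4 = (17^2)^2 ≡ 289^2 = 83521 ≡ 707 (mod 881)
17^8 = (17^4)^2 ≡ 707^2 = 499849 ≡ 322 (mod 881)
17^16 = (17^8)^2 ≡ 322^2 = 103684 ≡ 607 (mod 881)
17^32 = (17^16)^2 ≡ 607^2 = 368449 ≡ 191 (mod 881)
17^38 = 17^32 · 17^4 · 17^2 ≡ 191 · 707 · 289 ≡ 36 (mod 881).
So M = 36. Hiro computes K = M^48 mod 881.
36^1 ≡ 36 (mod 881)
36^2 = (36^1)^2 ≡ 36^2 = 1296 ≡ 415 (mod 881)
36^4 = (36^2)^2 ≡ 415^2 = 172225 ≡ 430 (mod 881)
36^8 = (36^4)^2 ≡ 430^2 = 184900 ≡ 771 (mod 881)
36^16 = (36^8)^2 ≡ 771^2 = 594441 ≡ 647 (mod 881)
36^32 = (36^16)^2 ≡ 647^2 = 418609 ≡ 134 (mod 881)
36^48 = 36^32 · 36^16 ≡ 134 · 647 ≡ 360 (mod 881).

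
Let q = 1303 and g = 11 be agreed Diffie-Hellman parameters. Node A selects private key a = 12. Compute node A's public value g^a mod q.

Public value = 11^12 mod 1303.
11^1 ≡ 11 (mod 1303)
11^2 = (11^1)^2 ≡ 11^2 = 121 ≡ 121 (mod 1303)
11^4 = (11^2)^2 ≡ 121^2 = 14641 ≡ 308 (mod 1303)
11^8 = (11^4)^2 ≡ 308^2 = 94864 ≡ 1048 (mod 1303)
11^12 = 11^8 · 11^4 ≡ 1048 · 308 ≡ 943 (mod 1303).

943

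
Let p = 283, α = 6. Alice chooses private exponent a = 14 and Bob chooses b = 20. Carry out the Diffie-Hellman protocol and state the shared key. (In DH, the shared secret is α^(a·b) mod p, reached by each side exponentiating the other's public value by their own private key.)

228

Bob sends B = α^b mod p = 6^20 mod 283.
6^1 ≡ 6 (mod 283)
6^2 = (6^1)^2 ≡ 6^2 = 36 ≡ 36 (mod 283)
6^4 = (6^2)^2 ≡ 36^2 = 1296 ≡ 164 (mod 283)
6^8 = (6^4)^2 ≡ 164^2 = 26896 ≡ 11 (mod 283)
6^16 = (6^8)^2 ≡ 11^2 = 121 ≡ 121 (mod 283)
6^20 = 6^16 · 6^4 ≡ 121 · 164 ≡ 34 (mod 283).
So B = 34. Alice then computes K = B^a mod p = 34^14 mod 283.
34^1 ≡ 34 (mod 283)
34^2 = (34^1)^2 ≡ 34^2 = 1156 ≡ 24 (mod 283)
34^4 = (34^2)^2 ≡ 24^2 = 576 ≡ 10 (mod 283)
34^8 = (34^4)^2 ≡ 10^2 = 100 ≡ 100 (mod 283)
34^14 = 34^8 · 34^4 · 34^2 ≡ 100 · 10 · 24 ≡ 228 (mod 283).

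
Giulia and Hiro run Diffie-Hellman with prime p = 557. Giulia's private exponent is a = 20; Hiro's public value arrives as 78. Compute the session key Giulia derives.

Shared key K = 78^20 mod 557.
78^1 ≡ 78 (mod 557)
78^2 = (78^1)^2 ≡ 78^2 = 6084 ≡ 514 (mod 557)
78^4 = (78^2)^2 ≡ 514^2 = 264196 ≡ 178 (mod 557)
78^8 = (78^4)^2 ≡ 178^2 = 31684 ≡ 492 (mod 557)
78^16 = (78^8)^2 ≡ 492^2 = 242064 ≡ 326 (mod 557)
78^20 = 78^16 · 78^4 ≡ 326 · 178 ≡ 100 (mod 557).

100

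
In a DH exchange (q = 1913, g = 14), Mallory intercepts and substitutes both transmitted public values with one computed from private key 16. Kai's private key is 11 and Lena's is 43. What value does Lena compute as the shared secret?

Lena receives Mallory's public value M = 14^16 mod 1913 instead of the honest one.
14^1 ≡ 14 (mod 1913)
14^2 = (14^1)^2 ≡ 14^2 = 196 ≡ 196 (mod 1913)
14^4 = (14^2)^2 ≡ 196^2 = 38416 ≡ 156 (mod 1913)
14^8 = (14^4)^2 ≡ 156^2 = 24336 ≡ 1380 (mod 1913)
14^16 = (14^8)^2 ≡ 1380^2 = 1904400 ≡ 965 (mod 1913)
So M = 965. Lena computes K = M^43 mod 1913.
965^1 ≡ 965 (mod 1913)
965^2 = (965^1)^2 ≡ 965^2 = 931225 ≡ 1507 (mod 1913)
965^4 = (965^2)^2 ≡ 1507^2 = 2271049 ≡ 318 (mod 1913)
965^8 = (965^4)^2 ≡ 318^2 = 101124 ≡ 1648 (mod 1913)
965^16 = (965^8)^2 ≡ 1648^2 = 2715904 ≡ 1357 (mod 1913)
965^32 = (965^16)^2 ≡ 1357^2 = 1841449 ≡ 1143 (mod 1913)
965^43 = 965^32 · 965^8 · 965^2 · 965^1 ≡ 1143 · 1648 · 1507 · 965 ≡ 663 (mod 1913).

663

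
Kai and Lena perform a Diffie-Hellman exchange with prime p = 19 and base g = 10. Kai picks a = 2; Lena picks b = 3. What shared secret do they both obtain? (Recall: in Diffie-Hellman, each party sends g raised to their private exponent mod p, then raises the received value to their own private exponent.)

11

Kai sends A = g^a mod p = 10^2 mod 19.
10^1 ≡ 10 (mod 19)
10^2 = (10^1)^2 ≡ 10^2 = 100 ≡ 5 (mod 19)
So A = 5. Lena then computes K = A^b mod p = 5^3 mod 19.
5^1 ≡ 5 (mod 19)
5^2 = (5^1)^2 ≡ 5^2 = 25 ≡ 6 (mod 19)
5^3 = 5^2 · 5^1 ≡ 6 · 5 ≡ 11 (mod 19).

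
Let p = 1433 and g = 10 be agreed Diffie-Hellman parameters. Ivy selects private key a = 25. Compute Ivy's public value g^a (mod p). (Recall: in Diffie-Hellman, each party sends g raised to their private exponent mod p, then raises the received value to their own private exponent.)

Public value = 10^25 (mod 1433).
10^1 ≡ 10 (mod 1433)
10^2 = (10^1)^2 ≡ 10^2 = 100 ≡ 100 (mod 1433)
10^4 = (10^2)^2 ≡ 100^2 = 10000 ≡ 1402 (mod 1433)
10^8 = (10^4)^2 ≡ 1402^2 = 1965604 ≡ 961 (mod 1433)
10^16 = (10^8)^2 ≡ 961^2 = 923521 ≡ 669 (mod 1433)
10^25 = 10^16 · 10^8 · 10^1 ≡ 669 · 961 · 10 ≡ 652 (mod 1433).

652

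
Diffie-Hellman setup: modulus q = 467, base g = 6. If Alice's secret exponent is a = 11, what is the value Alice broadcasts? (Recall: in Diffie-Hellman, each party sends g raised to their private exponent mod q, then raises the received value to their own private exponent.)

167

Public value = 6^11 mod 467.
6^1 ≡ 6 (mod 467)
6^2 = (6^1)^2 ≡ 6^2 = 36 ≡ 36 (mod 467)
6^4 = (6^2)^2 ≡ 36^2 = 1296 ≡ 362 (mod 467)
6^8 = (6^4)^2 ≡ 362^2 = 131044 ≡ 284 (mod 467)
6^11 = 6^8 · 6^2 · 6^1 ≡ 284 · 36 · 6 ≡ 167 (mod 467).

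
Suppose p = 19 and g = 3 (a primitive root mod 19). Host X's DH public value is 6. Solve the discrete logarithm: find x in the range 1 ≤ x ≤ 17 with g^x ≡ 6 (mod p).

8

Try successive powers of 3 modulo 19:
3^1 ≡ 3
3^2 ≡ 9
3^3 ≡ 8
3^4 ≡ 5
3^5 ≡ 15
3^6 ≡ 7
3^7 ≡ 2
3^8 ≡ 6
Found: x = 8.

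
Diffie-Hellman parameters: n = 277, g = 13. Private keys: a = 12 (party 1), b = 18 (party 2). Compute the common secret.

Party 2 sends B = g^b mod n = 13^18 mod 277.
13^1 ≡ 13 (mod 277)
13^2 = (13^1)^2 ≡ 13^2 = 169 ≡ 169 (mod 277)
13^4 = (13^2)^2 ≡ 169^2 = 28561 ≡ 30 (mod 277)
13^8 = (13^4)^2 ≡ 30^2 = 900 ≡ 69 (mod 277)
13^16 = (13^8)^2 ≡ 69^2 = 4761 ≡ 52 (mod 277)
13^18 = 13^16 · 13^2 ≡ 52 · 169 ≡ 201 (mod 277).
So B = 201. Party 1 then computes K = B^a mod n = 201^12 mod 277.
201^1 ≡ 201 (mod 277)
201^2 = (201^1)^2 ≡ 201^2 = 40401 ≡ 236 (mod 277)
201^4 = (201^2)^2 ≡ 236^2 = 55696 ≡ 19 (mod 277)
201^8 = (201^4)^2 ≡ 19^2 = 361 ≡ 84 (mod 277)
201^12 = 201^8 · 201^4 ≡ 84 · 19 ≡ 211 (mod 277).

211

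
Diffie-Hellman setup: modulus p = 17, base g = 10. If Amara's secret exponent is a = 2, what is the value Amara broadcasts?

Public value = 10^2 mod 17.
10^1 ≡ 10 (mod 17)
10^2 = (10^1)^2 ≡ 10^2 = 100 ≡ 15 (mod 17)

15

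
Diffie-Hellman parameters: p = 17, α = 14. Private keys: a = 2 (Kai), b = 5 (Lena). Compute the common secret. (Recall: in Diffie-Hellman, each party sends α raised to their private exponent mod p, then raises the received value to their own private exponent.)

8

Kai sends A = α^a mod p = 14^2 mod 17.
14^1 ≡ 14 (mod 17)
14^2 = (14^1)^2 ≡ 14^2 = 196 ≡ 9 (mod 17)
So A = 9. Lena then computes K = A^b mod p = 9^5 mod 17.
9^1 ≡ 9 (mod 17)
9^2 = (9^1)^2 ≡ 9^2 = 81 ≡ 13 (mod 17)
9^4 = (9^2)^2 ≡ 13^2 = 169 ≡ 16 (mod 17)
9^5 = 9^4 · 9^1 ≡ 16 · 9 ≡ 8 (mod 17).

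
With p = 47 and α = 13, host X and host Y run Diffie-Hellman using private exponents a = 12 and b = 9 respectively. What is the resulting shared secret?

Host X sends A = α^a mod p = 13^12 mod 47.
13^1 ≡ 13 (mod 47)
13^2 = (13^1)^2 ≡ 13^2 = 169 ≡ 28 (mod 47)
13^4 = (13^2)^2 ≡ 28^2 = 784 ≡ 32 (mod 47)
13^8 = (13^4)^2 ≡ 32^2 = 1024 ≡ 37 (mod 47)
13^12 = 13^8 · 13^4 ≡ 37 · 32 ≡ 9 (mod 47).
So A = 9. Host Y then computes K = A^b mod p = 9^9 mod 47.
9^1 ≡ 9 (mod 47)
9^2 = (9^1)^2 ≡ 9^2 = 81 ≡ 34 (mod 47)
9^4 = (9^2)^2 ≡ 34^2 = 1156 ≡ 28 (mod 47)
9^8 = (9^4)^2 ≡ 28^2 = 784 ≡ 32 (mod 47)
9^9 = 9^8 · 9^1 ≡ 32 · 9 ≡ 6 (mod 47).

6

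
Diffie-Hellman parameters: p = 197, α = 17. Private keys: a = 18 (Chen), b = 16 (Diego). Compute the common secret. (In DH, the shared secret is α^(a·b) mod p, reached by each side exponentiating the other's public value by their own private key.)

Chen sends A = α^a mod p = 17^18 mod 197.
17^1 ≡ 17 (mod 197)
17^2 = (17^1)^2 ≡ 17^2 = 289 ≡ 92 (mod 197)
17^4 = (17^2)^2 ≡ 92^2 = 8464 ≡ 190 (mod 197)
17^8 = (17^4)^2 ≡ 190^2 = 36100 ≡ 49 (mod 197)
17^16 = (17^8)^2 ≡ 49^2 = 2401 ≡ 37 (mod 197)
17^18 = 17^16 · 17^2 ≡ 37 · 92 ≡ 55 (mod 197).
So A = 55. Diego then computes K = A^b mod p = 55^16 mod 197.
55^1 ≡ 55 (mod 197)
55^2 = (55^1)^2 ≡ 55^2 = 3025 ≡ 70 (mod 197)
55^4 = (55^2)^2 ≡ 70^2 = 4900 ≡ 172 (mod 197)
55^8 = (55^4)^2 ≡ 172^2 = 29584 ≡ 34 (mod 197)
55^16 = (55^8)^2 ≡ 34^2 = 1156 ≡ 171 (mod 197)

171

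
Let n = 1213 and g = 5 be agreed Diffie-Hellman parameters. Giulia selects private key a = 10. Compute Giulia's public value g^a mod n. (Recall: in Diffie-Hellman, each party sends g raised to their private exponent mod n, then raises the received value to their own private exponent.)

Public value = 5^10 mod 1213.
5^1 ≡ 5 (mod 1213)
5^2 = (5^1)^2 ≡ 5^2 = 25 ≡ 25 (mod 1213)
5^4 = (5^2)^2 ≡ 25^2 = 625 ≡ 625 (mod 1213)
5^8 = (5^4)^2 ≡ 625^2 = 390625 ≡ 39 (mod 1213)
5^10 = 5^8 · 5^2 ≡ 39 · 25 ≡ 975 (mod 1213).

975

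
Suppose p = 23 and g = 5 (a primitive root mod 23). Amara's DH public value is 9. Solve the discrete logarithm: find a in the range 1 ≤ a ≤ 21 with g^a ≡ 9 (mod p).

10

Try successive powers of 5 modulo 23:
5^1 ≡ 5
5^2 ≡ 2
5^3 ≡ 10
5^4 ≡ 4
5^5 ≡ 20
5^6 ≡ 8
5^7 ≡ 17
5^8 ≡ 16
5^9 ≡ 11
5^10 ≡ 9
Found: a = 10.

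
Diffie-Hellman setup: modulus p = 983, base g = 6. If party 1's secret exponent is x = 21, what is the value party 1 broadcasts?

879

Public value = 6^21 (mod 983).
6^1 ≡ 6 (mod 983)
6^2 = (6^1)^2 ≡ 6^2 = 36 ≡ 36 (mod 983)
6^4 = (6^2)^2 ≡ 36^2 = 1296 ≡ 313 (mod 983)
6^8 = (6^4)^2 ≡ 313^2 = 97969 ≡ 652 (mod 983)
6^16 = (6^8)^2 ≡ 652^2 = 425104 ≡ 448 (mod 983)
6^21 = 6^16 · 6^4 · 6^1 ≡ 448 · 313 · 6 ≡ 879 (mod 983).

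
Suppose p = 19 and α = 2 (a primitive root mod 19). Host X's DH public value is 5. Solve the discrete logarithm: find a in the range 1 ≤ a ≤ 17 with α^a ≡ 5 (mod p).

Try successive powers of 2 modulo 19:
2^1 ≡ 2
2^2 ≡ 4
2^3 ≡ 8
2^4 ≡ 16
2^5 ≡ 13
2^6 ≡ 7
2^7 ≡ 14
2^8 ≡ 9
2^9 ≡ 18
2^10 ≡ 17
2^11 ≡ 15
2^12 ≡ 11
2^13 ≡ 3
2^14 ≡ 6
2^15 ≡ 12
2^16 ≡ 5
Found: a = 16.

16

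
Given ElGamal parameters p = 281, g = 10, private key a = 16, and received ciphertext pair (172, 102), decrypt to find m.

Shared mask s = c₁^a mod p = 172^16 mod 281.
172^1 ≡ 172 (mod 281)
172^2 = (172^1)^2 ≡ 172^2 = 29584 ≡ 79 (mod 281)
172^4 = (172^2)^2 ≡ 79^2 = 6241 ≡ 59 (mod 281)
172^8 = (172^4)^2 ≡ 59^2 = 3481 ≡ 109 (mod 281)
172^16 = (172^8)^2 ≡ 109^2 = 11881 ≡ 79 (mod 281)
So s = 79; s⁻¹ ≡ 249 (mod 281).
m = c₂ · s⁻¹ mod 281 = 102 · 249 mod 281 = 108.

108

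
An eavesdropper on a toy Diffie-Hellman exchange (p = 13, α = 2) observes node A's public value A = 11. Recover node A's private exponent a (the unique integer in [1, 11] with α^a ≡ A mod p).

7

Try successive powers of 2 modulo 13:
2^1 ≡ 2
2^2 ≡ 4
2^3 ≡ 8
2^4 ≡ 3
2^5 ≡ 6
2^6 ≡ 12
2^7 ≡ 11
Found: a = 7.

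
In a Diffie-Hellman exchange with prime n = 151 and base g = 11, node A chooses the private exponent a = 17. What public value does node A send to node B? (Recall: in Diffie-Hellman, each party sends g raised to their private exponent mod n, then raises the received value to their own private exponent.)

62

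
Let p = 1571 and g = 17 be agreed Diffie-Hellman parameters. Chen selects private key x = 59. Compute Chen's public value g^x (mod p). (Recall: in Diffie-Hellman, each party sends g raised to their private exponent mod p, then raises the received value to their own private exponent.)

290

Public value = 17^59 (mod 1571).
17^1 ≡ 17 (mod 1571)
17^2 = (17^1)^2 ≡ 17^2 = 289 ≡ 289 (mod 1571)
17^4 = (17^2)^2 ≡ 289^2 = 83521 ≡ 258 (mod 1571)
17^8 = (17^4)^2 ≡ 258^2 = 66564 ≡ 582 (mod 1571)
17^16 = (17^8)^2 ≡ 582^2 = 338724 ≡ 959 (mod 1571)
17^32 = (17^16)^2 ≡ 959^2 = 919681 ≡ 646 (mod 1571)
17^59 = 17^32 · 17^16 · 17^8 · 17^2 · 17^1 ≡ 646 · 959 · 582 · 289 · 17 ≡ 290 (mod 1571).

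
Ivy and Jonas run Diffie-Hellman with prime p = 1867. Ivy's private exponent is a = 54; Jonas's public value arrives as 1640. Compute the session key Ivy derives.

Shared key K = 1640^54 mod 1867.
1640^1 ≡ 1640 (mod 1867)
1640^2 = (1640^1)^2 ≡ 1640^2 = 2689600 ≡ 1120 (mod 1867)
1640^4 = (1640^2)^2 ≡ 1120^2 = 1254400 ≡ 1643 (mod 1867)
1640^8 = (1640^4)^2 ≡ 1643^2 = 2699449 ≡ 1634 (mod 1867)
1640^16 = (1640^8)^2 ≡ 1634^2 = 2669956 ≡ 146 (mod 1867)
1640^32 = (1640^16)^2 ≡ 146^2 = 21316 ≡ 779 (mod 1867)
1640^54 = 1640^32 · 1640^16 · 1640^4 · 1640^2 ≡ 779 · 146 · 1643 · 1120 ≡ 987 (mod 1867).

987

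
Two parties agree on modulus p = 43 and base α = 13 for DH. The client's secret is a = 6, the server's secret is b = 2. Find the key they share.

41

The server sends B = α^b mod p = 13^2 mod 43.
13^1 ≡ 13 (mod 43)
13^2 = (13^1)^2 ≡ 13^2 = 169 ≡ 40 (mod 43)
So B = 40. The client then computes K = B^a mod p = 40^6 mod 43.
40^1 ≡ 40 (mod 43)
40^2 = (40^1)^2 ≡ 40^2 = 1600 ≡ 9 (mod 43)
40^4 = (40^2)^2 ≡ 9^2 = 81 ≡ 38 (mod 43)
40^6 = 40^4 · 40^2 ≡ 38 · 9 ≡ 41 (mod 43).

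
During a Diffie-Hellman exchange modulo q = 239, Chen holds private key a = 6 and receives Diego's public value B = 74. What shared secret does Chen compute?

60

Shared key K = 74^6 mod 239.
74^1 ≡ 74 (mod 239)
74^2 = (74^1)^2 ≡ 74^2 = 5476 ≡ 218 (mod 239)
74^4 = (74^2)^2 ≡ 218^2 = 47524 ≡ 202 (mod 239)
74^6 = 74^4 · 74^2 ≡ 202 · 218 ≡ 60 (mod 239).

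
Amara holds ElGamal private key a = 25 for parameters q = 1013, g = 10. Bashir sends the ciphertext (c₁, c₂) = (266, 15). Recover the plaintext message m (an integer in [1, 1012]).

961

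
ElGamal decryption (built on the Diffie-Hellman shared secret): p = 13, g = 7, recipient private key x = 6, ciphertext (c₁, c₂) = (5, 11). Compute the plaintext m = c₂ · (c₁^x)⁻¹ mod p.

2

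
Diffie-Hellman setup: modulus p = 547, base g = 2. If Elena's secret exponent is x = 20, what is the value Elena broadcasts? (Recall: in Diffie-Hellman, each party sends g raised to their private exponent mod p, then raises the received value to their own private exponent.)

Public value = 2^20 mod 547.
2^1 ≡ 2 (mod 547)
2^2 = (2^1)^2 ≡ 2^2 = 4 ≡ 4 (mod 547)
2^4 = (2^2)^2 ≡ 4^2 = 16 ≡ 16 (mod 547)
2^8 = (2^4)^2 ≡ 16^2 = 256 ≡ 256 (mod 547)
2^16 = (2^8)^2 ≡ 256^2 = 65536 ≡ 443 (mod 547)
2^20 = 2^16 · 2^4 ≡ 443 · 16 ≡ 524 (mod 547).

524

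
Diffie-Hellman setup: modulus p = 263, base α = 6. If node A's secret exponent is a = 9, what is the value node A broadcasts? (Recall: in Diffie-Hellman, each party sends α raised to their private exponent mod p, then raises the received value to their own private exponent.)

62

Public value = 6^{9} \pmod{263}.
6^1 ≡ 6 (mod 263)
6^2 = (6^1)^2 ≡ 6^2 = 36 ≡ 36 (mod 263)
6^4 = (6^2)^2 ≡ 36^2 = 1296 ≡ 244 (mod 263)
6^8 = (6^4)^2 ≡ 244^2 = 59536 ≡ 98 (mod 263)
6^9 = 6^8 · 6^1 ≡ 98 · 6 ≡ 62 (mod 263).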